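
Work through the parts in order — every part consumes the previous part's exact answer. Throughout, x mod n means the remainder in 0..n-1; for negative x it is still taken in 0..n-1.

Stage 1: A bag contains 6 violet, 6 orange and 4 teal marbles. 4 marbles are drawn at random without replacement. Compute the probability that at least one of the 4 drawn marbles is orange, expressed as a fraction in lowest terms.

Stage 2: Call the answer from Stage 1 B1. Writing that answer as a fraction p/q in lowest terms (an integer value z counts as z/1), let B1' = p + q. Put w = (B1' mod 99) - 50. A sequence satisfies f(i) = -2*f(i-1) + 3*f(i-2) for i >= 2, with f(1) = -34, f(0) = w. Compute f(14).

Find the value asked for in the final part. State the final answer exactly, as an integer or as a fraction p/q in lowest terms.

39459485

Stage 1: total draws C(16,4) = 1820; complement C(10,4) = 210; favorable 1820 - 210 = 1610; P = 23/26; answer 23/26
Stage 2: B1 = 23/26; threaded value p + q = 49; w = -1; f(2) = -2*(-34) + 3*(-1) = 65; iterating: f(2)=65, f(3)=-232, f(4)=659, f(5)=-2014, f(6)=6005, f(7)=-18052, f(8)=54119, f(9)=-162394, f(10)=487145, f(11)=-1461472, f(12)=4384379, f(13)=-13153174, f(14)=39459485; answer 39459485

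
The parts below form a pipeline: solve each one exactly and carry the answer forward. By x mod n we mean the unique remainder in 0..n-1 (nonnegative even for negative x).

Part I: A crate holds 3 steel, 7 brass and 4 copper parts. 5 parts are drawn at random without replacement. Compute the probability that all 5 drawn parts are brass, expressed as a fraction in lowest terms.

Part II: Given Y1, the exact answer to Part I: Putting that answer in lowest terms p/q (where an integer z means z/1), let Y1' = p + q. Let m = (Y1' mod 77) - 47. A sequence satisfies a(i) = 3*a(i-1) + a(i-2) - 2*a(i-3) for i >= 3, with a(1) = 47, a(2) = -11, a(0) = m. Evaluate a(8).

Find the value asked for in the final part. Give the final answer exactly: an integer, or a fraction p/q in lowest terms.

Part I: total draws C(14,5) = 2002; favorable C(7,5) = 21; P = 3/286; answer 3/286
Part II: Y1 = 3/286; threaded value p + q = 289; m = 11; a(3) = 3*(-11) + 1*(47) - 2*(11) = -8; iterating: a(3)=-8, a(4)=-129, a(5)=-373, a(6)=-1232, a(7)=-3811, a(8)=-11919; answer -11919

-11919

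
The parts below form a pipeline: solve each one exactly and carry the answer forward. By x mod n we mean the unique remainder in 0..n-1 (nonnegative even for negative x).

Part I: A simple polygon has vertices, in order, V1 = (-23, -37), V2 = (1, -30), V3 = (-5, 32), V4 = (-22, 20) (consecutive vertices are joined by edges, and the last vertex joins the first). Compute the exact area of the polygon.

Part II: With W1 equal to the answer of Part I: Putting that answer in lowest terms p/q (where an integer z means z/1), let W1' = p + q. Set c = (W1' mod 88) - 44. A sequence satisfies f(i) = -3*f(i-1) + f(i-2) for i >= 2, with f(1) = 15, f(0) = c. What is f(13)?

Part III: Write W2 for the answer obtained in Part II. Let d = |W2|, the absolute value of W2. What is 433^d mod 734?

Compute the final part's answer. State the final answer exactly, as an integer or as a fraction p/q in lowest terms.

Part I: cross terms: (-23*-30 - 1*-37)=727, (1*32 - -5*-30)=-118, (-5*20 - -22*32)=604, (-22*-37 - -23*20)=1274; twice the area = |2487| = 2487; area = 2487/2; answer 2487/2
Part II: W1 = 2487/2; threaded value p + q = 2489; c = -19; f(2) = -3*(15) + 1*(-19) = -64; iterating: f(2)=-64, f(3)=207, f(4)=-685, f(5)=2262, f(6)=-7471, f(7)=24675, f(8)=-81496, f(9)=269163, f(10)=-888985, f(11)=2936118, f(12)=-9697339, f(13)=32028135; answer 32028135
Part III: W2 = 32028135; d = 32028135; squarings mod 734: 433^1=433, 433^2=319, 433^4=469, 433^8=495, 433^16=603, 433^32=279, 433^64=37, 433^128=635, 433^256=259, 433^512=287, 433^1024=161, 433^2048=231, 433^4096=513, 433^8192=397, 433^16384=533, 433^32768=31, 433^65536=227, 433^131072=149, 433^262144=181, 433^524288=465, 433^1048576=429, 433^2097152=541, 433^4194304=549, 433^8388608=461, 433^16777216=395; 433^32028135 = 433^1 * 433^2 * 433^4 * 433^32 * 433^64 * 433^128 * 433^256 * 433^1024 * 433^4096 * 433^8192 * 433^32768 * 433^524288 * 433^2097152 * 433^4194304 * 433^8388608 * 433^16777216 = 481 (mod 734); answer 481

481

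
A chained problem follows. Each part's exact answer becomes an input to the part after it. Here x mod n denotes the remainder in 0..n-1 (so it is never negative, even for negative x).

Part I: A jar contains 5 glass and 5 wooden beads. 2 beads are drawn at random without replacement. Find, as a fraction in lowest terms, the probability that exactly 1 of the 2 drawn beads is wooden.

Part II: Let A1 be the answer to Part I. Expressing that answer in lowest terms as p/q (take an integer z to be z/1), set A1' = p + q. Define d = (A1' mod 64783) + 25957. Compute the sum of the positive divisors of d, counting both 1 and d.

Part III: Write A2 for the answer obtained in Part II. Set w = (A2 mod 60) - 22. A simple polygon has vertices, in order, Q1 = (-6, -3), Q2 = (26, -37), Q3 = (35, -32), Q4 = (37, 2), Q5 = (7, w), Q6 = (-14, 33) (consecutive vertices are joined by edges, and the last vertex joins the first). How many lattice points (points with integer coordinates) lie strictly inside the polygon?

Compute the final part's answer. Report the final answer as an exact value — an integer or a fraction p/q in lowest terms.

1269

Part I: total draws C(10,2) = 45; favorable C(5,1)*C(5,1) = 25; P = 5/9; answer 5/9
Part II: A1 = 5/9; threaded value p + q = 14; d = 25971; 25971 = 3 * 11 * 787; sigma = (1 + 3) * (1 + 11) * (1 + 787) = 4 * 12 * 788 = 37824; answer 37824
Part III: A2 = 37824; w = 2; cross terms: (-6*-37 - 26*-3)=300, (26*-32 - 35*-37)=463, (35*2 - 37*-32)=1254, (37*2 - 7*2)=60, (7*33 - -14*2)=259, (-14*-3 - -6*33)=240; twice the area = |2576| = 2576; area = 1288; boundary points = 2 + 1 + 2 + 30 + 1 + 4 = 40; strictly interior points = area - boundary/2 + 1 = 1269; answer 1269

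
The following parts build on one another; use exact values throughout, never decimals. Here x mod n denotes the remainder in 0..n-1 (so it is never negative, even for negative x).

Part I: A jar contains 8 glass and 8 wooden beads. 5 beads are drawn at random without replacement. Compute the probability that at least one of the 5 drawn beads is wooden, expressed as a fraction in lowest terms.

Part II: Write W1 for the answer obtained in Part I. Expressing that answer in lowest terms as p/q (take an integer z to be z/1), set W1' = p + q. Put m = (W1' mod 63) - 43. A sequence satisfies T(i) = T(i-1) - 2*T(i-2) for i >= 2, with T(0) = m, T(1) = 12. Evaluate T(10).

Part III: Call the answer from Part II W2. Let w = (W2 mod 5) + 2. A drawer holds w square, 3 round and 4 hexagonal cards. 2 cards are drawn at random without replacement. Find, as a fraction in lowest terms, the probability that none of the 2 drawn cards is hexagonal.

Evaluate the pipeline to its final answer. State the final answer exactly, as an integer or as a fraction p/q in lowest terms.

Part I: total draws C(16,5) = 4368; complement C(8,5) = 56; favorable 4368 - 56 = 4312; P = 77/78; answer 77/78
Part II: W1 = 77/78; threaded value p + q = 155; m = -14; T(2) = 1*(12) - 2*(-14) = 40; iterating: T(2)=40, T(3)=16, T(4)=-64, T(5)=-96, T(6)=32, T(7)=224, T(8)=160, T(9)=-288, T(10)=-608; answer -608
Part III: W2 = -608; w = 4; total draws C(11,2) = 55; favorable C(7,2) = 21; P = 21/55; answer 21/55

21/55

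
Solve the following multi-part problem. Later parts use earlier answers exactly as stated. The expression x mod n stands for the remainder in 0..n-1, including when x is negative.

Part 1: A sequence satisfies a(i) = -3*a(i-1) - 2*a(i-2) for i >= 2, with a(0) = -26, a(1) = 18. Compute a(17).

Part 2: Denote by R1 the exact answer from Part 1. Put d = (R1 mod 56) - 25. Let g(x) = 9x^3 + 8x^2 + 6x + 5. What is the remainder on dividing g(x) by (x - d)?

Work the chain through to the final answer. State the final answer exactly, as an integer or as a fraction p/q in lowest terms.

-105404

Part 1: a(2) = -3*(18) - 2*(-26) = -2; iterating: a(2)=-2, a(3)=-30, a(4)=94, a(5)=-222, a(6)=478, a(7)=-990, a(8)=2014, a(9)=-4062, a(10)=8158, a(11)=-16350, a(12)=32734, a(13)=-65502, a(14)=131038, a(15)=-262110, a(16)=524254, a(17)=-1048542; answer -1048542
Part 2: R1 = -1048542; d = -23; remainder = value at the root: 9*(-23)^3 + 8*(-23)^2 + 6*(-23)^1 + 5 = (-109503) + (4232) + (-138) + (5) = -105404; answer -105404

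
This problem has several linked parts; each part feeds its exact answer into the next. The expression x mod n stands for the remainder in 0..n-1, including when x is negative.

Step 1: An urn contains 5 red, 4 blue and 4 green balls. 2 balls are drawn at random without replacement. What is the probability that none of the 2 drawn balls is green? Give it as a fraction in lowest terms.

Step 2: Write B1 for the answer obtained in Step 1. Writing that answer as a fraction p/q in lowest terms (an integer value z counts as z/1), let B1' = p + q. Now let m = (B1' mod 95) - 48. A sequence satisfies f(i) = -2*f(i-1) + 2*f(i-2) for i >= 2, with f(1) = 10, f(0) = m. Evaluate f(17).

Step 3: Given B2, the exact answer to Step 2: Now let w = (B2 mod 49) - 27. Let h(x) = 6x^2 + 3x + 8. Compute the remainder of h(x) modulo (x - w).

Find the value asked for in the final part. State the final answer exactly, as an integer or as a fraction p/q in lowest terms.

Step 1: total draws C(13,2) = 78; favorable C(9,2) = 36; P = 6/13; answer 6/13
Step 2: B1 = 6/13; threaded value p + q = 19; m = -29; f(2) = -2*(10) + 2*(-29) = -78; iterating: f(2)=-78, f(3)=176, f(4)=-508, f(5)=1368, f(6)=-3752, f(7)=10240, f(8)=-27984, f(9)=76448, f(10)=-208864, f(11)=570624, f(12)=-1558976, f(13)=4259200, f(14)=-11636352, f(15)=31791104, f(16)=-86854912, f(17)=237292032; answer 237292032
Step 3: B2 = 237292032; w = -1; remainder = value at the root: 6*(-1)^2 + 3*(-1)^1 + 8 = (6) + (-3) + (8) = 11; answer 11

11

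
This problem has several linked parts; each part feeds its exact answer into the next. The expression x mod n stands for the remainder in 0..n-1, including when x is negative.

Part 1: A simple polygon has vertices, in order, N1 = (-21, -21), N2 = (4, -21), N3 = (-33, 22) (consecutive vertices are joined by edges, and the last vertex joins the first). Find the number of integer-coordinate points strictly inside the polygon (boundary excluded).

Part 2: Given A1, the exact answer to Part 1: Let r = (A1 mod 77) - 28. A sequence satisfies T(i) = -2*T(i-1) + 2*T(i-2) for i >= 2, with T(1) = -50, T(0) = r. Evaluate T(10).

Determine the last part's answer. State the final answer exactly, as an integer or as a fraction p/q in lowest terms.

505760

Part 1: cross terms: (-21*-21 - 4*-21)=525, (4*22 - -33*-21)=-605, (-33*-21 - -21*22)=1155; twice the area = |1075| = 1075; area = 1075/2; boundary points = 25 + 1 + 1 = 27; strictly interior points = area - boundary/2 + 1 = 525; answer 525
Part 2: A1 = 525; r = 35; T(2) = -2*(-50) + 2*(35) = 170; iterating: T(2)=170, T(3)=-440, T(4)=1220, T(5)=-3320, T(6)=9080, T(7)=-24800, T(8)=67760, T(9)=-185120, T(10)=505760; answer 505760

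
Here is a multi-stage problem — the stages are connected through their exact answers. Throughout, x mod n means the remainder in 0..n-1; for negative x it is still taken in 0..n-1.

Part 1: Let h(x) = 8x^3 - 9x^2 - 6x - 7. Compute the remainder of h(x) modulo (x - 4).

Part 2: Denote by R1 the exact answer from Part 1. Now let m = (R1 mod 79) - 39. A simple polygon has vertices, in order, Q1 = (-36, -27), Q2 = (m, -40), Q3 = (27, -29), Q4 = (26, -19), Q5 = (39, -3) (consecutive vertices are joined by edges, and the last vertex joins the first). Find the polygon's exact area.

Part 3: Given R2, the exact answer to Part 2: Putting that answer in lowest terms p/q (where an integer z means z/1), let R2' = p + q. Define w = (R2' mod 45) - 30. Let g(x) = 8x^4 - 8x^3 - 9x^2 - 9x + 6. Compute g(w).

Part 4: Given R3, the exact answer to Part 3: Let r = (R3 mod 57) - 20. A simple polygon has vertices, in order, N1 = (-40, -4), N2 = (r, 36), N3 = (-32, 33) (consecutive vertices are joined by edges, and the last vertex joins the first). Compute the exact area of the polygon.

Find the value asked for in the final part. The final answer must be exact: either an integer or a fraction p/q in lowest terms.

432

Part 1: remainder = value at the root: 8*(4)^3 - 9*(4)^2 - 6*(4)^1 - 7 = (512) + (-144) + (-24) + (-7) = 337; answer 337
Part 2: R1 = 337; m = -18; cross terms: (-36*-40 - -18*-27)=954, (-18*-29 - 27*-40)=1602, (27*-19 - 26*-29)=241, (26*-3 - 39*-19)=663, (39*-27 - -36*-3)=-1161; twice the area = |2299| = 2299; area = 2299/2; answer 2299/2
Part 3: R2 = 2299/2; threaded value p + q = 2301; w = -24; 8*(-24)^4 - 8*(-24)^3 - 9*(-24)^2 - 9*(-24)^1 + 6 = (2654208) + (110592) + (-5184) + (216) + (6) = 2759838; answer 2759838
Part 4: R3 = 2759838; r = -8; cross terms: (-40*36 - -8*-4)=-1472, (-8*33 - -32*36)=888, (-32*-4 - -40*33)=1448; twice the area = |864| = 864; area = 432; answer 432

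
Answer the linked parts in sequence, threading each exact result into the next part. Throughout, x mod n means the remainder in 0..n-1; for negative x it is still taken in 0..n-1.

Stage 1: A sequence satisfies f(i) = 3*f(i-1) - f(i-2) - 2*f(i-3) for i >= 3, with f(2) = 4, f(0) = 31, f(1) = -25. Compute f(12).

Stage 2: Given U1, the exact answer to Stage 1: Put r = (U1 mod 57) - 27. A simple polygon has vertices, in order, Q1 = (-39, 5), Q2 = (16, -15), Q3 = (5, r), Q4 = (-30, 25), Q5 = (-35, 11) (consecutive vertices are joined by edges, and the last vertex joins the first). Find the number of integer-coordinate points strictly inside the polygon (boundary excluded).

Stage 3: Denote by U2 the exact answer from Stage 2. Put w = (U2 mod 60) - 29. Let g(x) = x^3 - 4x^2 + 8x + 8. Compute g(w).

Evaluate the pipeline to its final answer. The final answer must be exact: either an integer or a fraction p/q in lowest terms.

211

Stage 1: f(3) = 3*(4) - 1*(-25) - 2*(31) = -25; iterating: f(3)=-25, f(4)=-29, f(5)=-70, f(6)=-131, f(7)=-265, f(8)=-524, f(9)=-1045, f(10)=-2081, f(11)=-4150, f(12)=-8279; answer -8279
Stage 2: U1 = -8279; r = 16; cross terms: (-39*-15 - 16*5)=505, (16*16 - 5*-15)=331, (5*25 - -30*16)=605, (-30*11 - -35*25)=545, (-35*5 - -39*11)=254; twice the area = |2240| = 2240; area = 1120; boundary points = 5 + 1 + 1 + 1 + 2 = 10; strictly interior points = area - boundary/2 + 1 = 1116; answer 1116
Stage 3: U2 = 1116; w = 7; 1*(7)^3 - 4*(7)^2 + 8*(7)^1 + 8 = (343) + (-196) + (56) + (8) = 211; answer 211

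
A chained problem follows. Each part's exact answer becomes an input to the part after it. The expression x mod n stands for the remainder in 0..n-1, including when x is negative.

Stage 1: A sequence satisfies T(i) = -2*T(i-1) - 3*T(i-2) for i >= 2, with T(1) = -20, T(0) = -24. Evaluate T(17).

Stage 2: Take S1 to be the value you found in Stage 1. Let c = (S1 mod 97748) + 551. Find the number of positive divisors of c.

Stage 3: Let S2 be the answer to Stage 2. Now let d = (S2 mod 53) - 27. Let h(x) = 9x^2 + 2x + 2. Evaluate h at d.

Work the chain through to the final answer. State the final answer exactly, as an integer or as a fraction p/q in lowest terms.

4717

Stage 1: T(2) = -2*(-20) - 3*(-24) = 112; iterating: T(2)=112, T(3)=-164, T(4)=-8, T(5)=508, T(6)=-992, T(7)=460, T(8)=2056, T(9)=-5492, T(10)=4816, T(11)=6844, T(12)=-28136, T(13)=35740, T(14)=12928, T(15)=-133076, T(16)=227368, T(17)=-55508; answer -55508
Stage 2: S1 = -55508; c = 42791; 42791 = 7 * 6113; number of divisors = (1+1) * (1+1) = 4; answer 4
Stage 3: S2 = 4; d = -23; 9*(-23)^2 + 2*(-23)^1 + 2 = (4761) + (-46) + (2) = 4717; answer 4717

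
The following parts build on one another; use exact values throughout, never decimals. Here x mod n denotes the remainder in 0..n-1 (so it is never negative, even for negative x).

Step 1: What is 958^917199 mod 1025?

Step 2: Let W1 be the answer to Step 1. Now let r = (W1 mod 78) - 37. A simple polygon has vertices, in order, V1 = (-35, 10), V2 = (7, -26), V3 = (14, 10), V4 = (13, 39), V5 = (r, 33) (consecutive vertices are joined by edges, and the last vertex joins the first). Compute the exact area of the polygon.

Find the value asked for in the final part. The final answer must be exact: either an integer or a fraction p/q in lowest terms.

Step 1: squarings mod 1025: 958^1=958, 958^2=389, 958^4=646, 958^8=141, 958^16=406, 958^32=836, 958^64=871, 958^128=141, 958^256=406, 958^512=836, 958^1024=871, 958^2048=141, 958^4096=406, 958^8192=836, 958^16384=871, 958^32768=141, 958^65536=406, 958^131072=836, 958^262144=871, 958^524288=141; 958^917199 = 958^1 * 958^2 * 958^4 * 958^8 * 958^64 * 958^128 * 958^512 * 958^1024 * 958^2048 * 958^4096 * 958^8192 * 958^16384 * 958^32768 * 958^65536 * 958^262144 * 958^524288 = 872 (mod 1025); answer 872
Step 2: W1 = 872; r = -23; cross terms: (-35*-26 - 7*10)=840, (7*10 - 14*-26)=434, (14*39 - 13*10)=416, (13*33 - -23*39)=1326, (-23*10 - -35*33)=925; twice the area = |3941| = 3941; area = 3941/2; answer 3941/2

3941/2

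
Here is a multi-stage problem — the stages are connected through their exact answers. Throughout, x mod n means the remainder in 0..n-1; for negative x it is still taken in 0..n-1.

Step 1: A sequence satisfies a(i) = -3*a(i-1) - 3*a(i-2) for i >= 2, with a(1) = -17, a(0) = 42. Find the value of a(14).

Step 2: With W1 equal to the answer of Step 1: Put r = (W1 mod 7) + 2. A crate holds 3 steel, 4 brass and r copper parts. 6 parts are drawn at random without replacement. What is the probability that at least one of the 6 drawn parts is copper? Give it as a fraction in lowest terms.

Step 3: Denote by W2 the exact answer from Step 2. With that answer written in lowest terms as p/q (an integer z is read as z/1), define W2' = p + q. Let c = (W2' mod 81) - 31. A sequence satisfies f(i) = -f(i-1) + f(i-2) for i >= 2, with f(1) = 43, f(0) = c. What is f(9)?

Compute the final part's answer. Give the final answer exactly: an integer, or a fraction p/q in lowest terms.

1063

Step 1: a(2) = -3*(-17) - 3*(42) = -75; iterating: a(2)=-75, a(3)=276, a(4)=-603, a(5)=981, a(6)=-1134, a(7)=459, a(8)=2025, a(9)=-7452, a(10)=16281, a(11)=-26487, a(12)=30618, a(13)=-12393, a(14)=-54675; answer -54675
Step 2: W1 = -54675; r = 4; total draws C(11,6) = 462; complement C(7,6) = 7; favorable 462 - 7 = 455; P = 65/66; answer 65/66
Step 3: W2 = 65/66; threaded value p + q = 131; c = 19; f(2) = -1*(43) + 1*(19) = -24; iterating: f(2)=-24, f(3)=67, f(4)=-91, f(5)=158, f(6)=-249, f(7)=407, f(8)=-656, f(9)=1063; answer 1063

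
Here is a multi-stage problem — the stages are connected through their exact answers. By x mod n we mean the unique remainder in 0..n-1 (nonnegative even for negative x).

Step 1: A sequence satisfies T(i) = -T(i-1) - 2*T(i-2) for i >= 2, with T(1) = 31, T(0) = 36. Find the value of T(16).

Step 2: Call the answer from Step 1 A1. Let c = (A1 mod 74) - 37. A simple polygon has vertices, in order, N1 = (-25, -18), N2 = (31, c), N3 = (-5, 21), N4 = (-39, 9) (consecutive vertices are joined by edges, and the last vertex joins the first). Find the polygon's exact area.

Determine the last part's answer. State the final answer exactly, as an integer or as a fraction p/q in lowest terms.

Step 1: T(2) = -1*(31) - 2*(36) = -103; iterating: T(2)=-103, T(3)=41, T(4)=165, T(5)=-247, T(6)=-83, T(7)=577, T(8)=-411, T(9)=-743, T(10)=1565, T(11)=-79, T(12)=-3051, T(13)=3209, T(14)=2893, T(15)=-9311, T(16)=3525; answer 3525
Step 2: A1 = 3525; c = 10; cross terms: (-25*10 - 31*-18)=308, (31*21 - -5*10)=701, (-5*9 - -39*21)=774, (-39*-18 - -25*9)=927; twice the area = |2710| = 2710; area = 1355; answer 1355

1355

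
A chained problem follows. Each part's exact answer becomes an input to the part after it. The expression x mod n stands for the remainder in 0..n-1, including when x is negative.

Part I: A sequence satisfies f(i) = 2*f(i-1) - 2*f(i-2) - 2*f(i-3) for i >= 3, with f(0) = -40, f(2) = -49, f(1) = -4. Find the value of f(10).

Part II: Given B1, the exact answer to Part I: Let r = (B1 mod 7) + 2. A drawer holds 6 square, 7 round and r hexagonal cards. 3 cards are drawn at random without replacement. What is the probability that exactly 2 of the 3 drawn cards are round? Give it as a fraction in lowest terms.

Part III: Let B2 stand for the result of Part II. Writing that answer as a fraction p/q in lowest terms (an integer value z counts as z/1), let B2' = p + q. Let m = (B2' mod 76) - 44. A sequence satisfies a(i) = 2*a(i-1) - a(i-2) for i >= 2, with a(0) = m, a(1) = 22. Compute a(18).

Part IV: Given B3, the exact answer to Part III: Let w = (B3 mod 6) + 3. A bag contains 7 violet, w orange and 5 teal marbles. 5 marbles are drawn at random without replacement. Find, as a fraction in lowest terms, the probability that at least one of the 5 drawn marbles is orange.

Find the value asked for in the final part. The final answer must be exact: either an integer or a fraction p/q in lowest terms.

Part I: f(3) = 2*(-49) - 2*(-4) - 2*(-40) = -10; iterating: f(3)=-10, f(4)=86, f(5)=290, f(6)=428, f(7)=104, f(8)=-1228, f(9)=-3520, f(10)=-4792; answer -4792
Part II: B1 = -4792; r = 5; total draws C(18,3) = 816; favorable C(7,2)*C(11,1) = 231; P = 77/272; answer 77/272
Part III: B2 = 77/272; threaded value p + q = 349; m = 1; a(2) = 2*(22) - 1*(1) = 43; iterating: a(2)=43, a(3)=64, a(4)=85, a(5)=106, a(6)=127, a(7)=148, a(8)=169, a(9)=190, a(10)=211, a(11)=232, a(12)=253, a(13)=274, a(14)=295, a(15)=316, a(16)=337, a(17)=358, a(18)=379; answer 379
Part IV: B3 = 379; w = 4; total draws C(16,5) = 4368; complement C(12,5) = 792; favorable 4368 - 792 = 3576; P = 149/182; answer 149/182

149/182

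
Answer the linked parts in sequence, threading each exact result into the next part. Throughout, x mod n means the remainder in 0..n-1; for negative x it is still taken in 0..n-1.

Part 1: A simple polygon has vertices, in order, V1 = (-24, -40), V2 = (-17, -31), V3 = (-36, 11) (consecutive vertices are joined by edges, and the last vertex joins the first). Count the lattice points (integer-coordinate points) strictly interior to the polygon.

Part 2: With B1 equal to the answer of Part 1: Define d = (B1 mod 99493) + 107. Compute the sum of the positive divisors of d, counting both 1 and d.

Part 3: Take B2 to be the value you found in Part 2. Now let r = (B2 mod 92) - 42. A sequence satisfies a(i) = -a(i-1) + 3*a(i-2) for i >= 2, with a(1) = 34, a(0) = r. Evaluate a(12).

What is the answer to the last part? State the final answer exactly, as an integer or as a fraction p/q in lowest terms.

168863

Part 1: cross terms: (-24*-31 - -17*-40)=64, (-17*11 - -36*-31)=-1303, (-36*-40 - -24*11)=1704; twice the area = |465| = 465; area = 465/2; boundary points = 1 + 1 + 3 = 5; strictly interior points = area - boundary/2 + 1 = 231; answer 231
Part 2: B1 = 231; d = 338; 338 = 2 * 13^2; sigma = (1 + 2) * (1 + 13 + 169) = 3 * 183 = 549; answer 549
Part 3: B2 = 549; r = 47; a(2) = -1*(34) + 3*(47) = 107; iterating: a(2)=107, a(3)=-5, a(4)=326, a(5)=-341, a(6)=1319, a(7)=-2342, a(8)=6299, a(9)=-13325, a(10)=32222, a(11)=-72197, a(12)=168863; answer 168863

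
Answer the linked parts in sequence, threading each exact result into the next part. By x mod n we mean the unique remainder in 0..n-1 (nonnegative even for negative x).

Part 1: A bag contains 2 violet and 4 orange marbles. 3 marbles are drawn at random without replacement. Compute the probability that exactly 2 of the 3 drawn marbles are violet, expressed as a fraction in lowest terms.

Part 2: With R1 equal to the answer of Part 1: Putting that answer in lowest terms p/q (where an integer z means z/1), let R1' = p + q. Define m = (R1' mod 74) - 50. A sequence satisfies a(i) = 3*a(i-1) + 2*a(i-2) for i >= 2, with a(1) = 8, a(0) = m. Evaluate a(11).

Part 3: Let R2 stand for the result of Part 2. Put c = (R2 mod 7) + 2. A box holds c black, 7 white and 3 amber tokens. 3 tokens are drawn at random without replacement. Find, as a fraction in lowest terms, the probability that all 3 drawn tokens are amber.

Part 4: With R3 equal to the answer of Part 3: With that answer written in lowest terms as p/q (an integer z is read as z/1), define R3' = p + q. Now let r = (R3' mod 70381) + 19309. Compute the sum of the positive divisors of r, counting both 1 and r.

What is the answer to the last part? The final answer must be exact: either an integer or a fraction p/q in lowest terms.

Part 1: total draws C(6,3) = 20; favorable C(2,2)*C(4,1) = 4; P = 1/5; answer 1/5
Part 2: R1 = 1/5; threaded value p + q = 6; m = -44; a(2) = 3*(8) + 2*(-44) = -64; iterating: a(2)=-64, a(3)=-176, a(4)=-656, a(5)=-2320, a(6)=-8272, a(7)=-29456, a(8)=-104912, a(9)=-373648, a(10)=-1330768, a(11)=-4739600; answer -4739600
Part 3: R2 = -4739600; c = 4; total draws C(14,3) = 364; favorable C(3,3) = 1; P = 1/364; answer 1/364
Part 4: R3 = 1/364; threaded value p + q = 365; r = 19674; 19674 = 2 * 3^2 * 1093; sigma = (1 + 2) * (1 + 3 + 9) * (1 + 1093) = 3 * 13 * 1094 = 42666; answer 42666

42666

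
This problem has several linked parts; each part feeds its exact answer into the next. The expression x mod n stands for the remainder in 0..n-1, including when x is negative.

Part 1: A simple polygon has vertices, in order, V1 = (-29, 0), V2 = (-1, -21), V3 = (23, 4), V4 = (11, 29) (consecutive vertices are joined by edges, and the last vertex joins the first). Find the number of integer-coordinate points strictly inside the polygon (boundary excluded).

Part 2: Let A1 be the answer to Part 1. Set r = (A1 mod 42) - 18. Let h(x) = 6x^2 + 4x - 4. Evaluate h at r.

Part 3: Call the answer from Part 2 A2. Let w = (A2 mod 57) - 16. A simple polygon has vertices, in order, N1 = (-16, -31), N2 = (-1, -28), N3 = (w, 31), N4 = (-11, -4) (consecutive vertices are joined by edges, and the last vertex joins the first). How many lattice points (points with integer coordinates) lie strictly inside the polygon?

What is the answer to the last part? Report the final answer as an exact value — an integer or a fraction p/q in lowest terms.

512

Part 1: cross terms: (-29*-21 - -1*0)=609, (-1*4 - 23*-21)=479, (23*29 - 11*4)=623, (11*0 - -29*29)=841; twice the area = |2552| = 2552; area = 1276; boundary points = 7 + 1 + 1 + 1 = 10; strictly interior points = area - boundary/2 + 1 = 1272; answer 1272
Part 2: A1 = 1272; r = -6; 6*(-6)^2 + 4*(-6)^1 - 4 = (216) + (-24) + (-4) = 188; answer 188
Part 3: A2 = 188; w = 1; cross terms: (-16*-28 - -1*-31)=417, (-1*31 - 1*-28)=-3, (1*-4 - -11*31)=337, (-11*-31 - -16*-4)=277; twice the area = |1028| = 1028; area = 514; boundary points = 3 + 1 + 1 + 1 = 6; strictly interior points = area - boundary/2 + 1 = 512; answer 512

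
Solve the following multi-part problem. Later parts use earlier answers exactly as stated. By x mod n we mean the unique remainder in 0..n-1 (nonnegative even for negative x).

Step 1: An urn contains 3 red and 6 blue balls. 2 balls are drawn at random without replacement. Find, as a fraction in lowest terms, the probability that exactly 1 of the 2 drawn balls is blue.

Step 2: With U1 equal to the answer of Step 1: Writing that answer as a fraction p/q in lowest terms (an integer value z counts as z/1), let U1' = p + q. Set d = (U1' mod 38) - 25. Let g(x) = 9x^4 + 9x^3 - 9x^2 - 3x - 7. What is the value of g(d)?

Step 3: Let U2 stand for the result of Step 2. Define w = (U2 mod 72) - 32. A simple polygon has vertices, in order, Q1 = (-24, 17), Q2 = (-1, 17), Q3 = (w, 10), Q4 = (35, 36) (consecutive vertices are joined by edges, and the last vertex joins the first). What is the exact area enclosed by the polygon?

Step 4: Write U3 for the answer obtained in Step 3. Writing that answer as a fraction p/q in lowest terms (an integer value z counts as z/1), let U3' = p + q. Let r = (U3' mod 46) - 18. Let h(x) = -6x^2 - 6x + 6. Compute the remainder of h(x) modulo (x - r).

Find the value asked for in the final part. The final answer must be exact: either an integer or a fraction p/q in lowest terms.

-1434

Step 1: total draws C(9,2) = 36; favorable C(6,1)*C(3,1) = 18; P = 1/2; answer 1/2
Step 2: U1 = 1/2; threaded value p + q = 3; d = -22; 9*(-22)^4 + 9*(-22)^3 - 9*(-22)^2 - 3*(-22)^1 - 7 = (2108304) + (-95832) + (-4356) + (66) + (-7) = 2008175; answer 2008175
Step 3: U2 = 2008175; w = -9; cross terms: (-24*17 - -1*17)=-391, (-1*10 - -9*17)=143, (-9*36 - 35*10)=-674, (35*17 - -24*36)=1459; twice the area = |537| = 537; area = 537/2; answer 537/2
Step 4: U3 = 537/2; threaded value p + q = 539; r = 15; remainder = value at the root: -6*(15)^2 - 6*(15)^1 + 6 = (-1350) + (-90) + (6) = -1434; answer -1434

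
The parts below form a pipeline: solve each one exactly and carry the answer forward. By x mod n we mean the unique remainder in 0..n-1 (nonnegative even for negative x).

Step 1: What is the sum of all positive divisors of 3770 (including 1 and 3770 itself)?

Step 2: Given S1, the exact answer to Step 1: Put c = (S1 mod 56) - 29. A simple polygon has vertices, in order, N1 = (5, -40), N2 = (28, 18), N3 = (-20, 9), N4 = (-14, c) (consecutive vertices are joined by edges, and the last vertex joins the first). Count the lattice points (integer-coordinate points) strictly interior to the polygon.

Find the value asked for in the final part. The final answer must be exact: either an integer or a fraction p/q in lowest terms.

1614

Step 1: 3770 = 2 * 5 * 13 * 29; sigma = (1 + 2) * (1 + 5) * (1 + 13) * (1 + 29) = 3 * 6 * 14 * 30 = 7560; answer 7560
Step 2: S1 = 7560; c = -29; cross terms: (5*18 - 28*-40)=1210, (28*9 - -20*18)=612, (-20*-29 - -14*9)=706, (-14*-40 - 5*-29)=705; twice the area = |3233| = 3233; area = 3233/2; boundary points = 1 + 3 + 2 + 1 = 7; strictly interior points = area - boundary/2 + 1 = 1614; answer 1614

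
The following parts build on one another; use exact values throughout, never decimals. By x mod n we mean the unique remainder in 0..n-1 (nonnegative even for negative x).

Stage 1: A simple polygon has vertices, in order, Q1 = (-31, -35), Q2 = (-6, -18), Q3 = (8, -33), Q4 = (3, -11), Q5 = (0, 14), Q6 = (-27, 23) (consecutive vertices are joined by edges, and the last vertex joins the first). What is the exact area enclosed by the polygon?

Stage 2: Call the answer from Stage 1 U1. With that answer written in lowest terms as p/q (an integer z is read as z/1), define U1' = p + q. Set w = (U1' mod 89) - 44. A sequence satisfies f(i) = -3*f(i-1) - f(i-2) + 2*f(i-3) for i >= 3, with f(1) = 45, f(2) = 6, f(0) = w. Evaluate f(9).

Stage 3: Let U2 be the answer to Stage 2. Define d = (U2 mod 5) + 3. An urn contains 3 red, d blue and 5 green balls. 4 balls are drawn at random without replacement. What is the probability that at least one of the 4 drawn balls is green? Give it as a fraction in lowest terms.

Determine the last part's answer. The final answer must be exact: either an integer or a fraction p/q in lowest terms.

125/143

Stage 1: cross terms: (-31*-18 - -6*-35)=348, (-6*-33 - 8*-18)=342, (8*-11 - 3*-33)=11, (3*14 - 0*-11)=42, (0*23 - -27*14)=378, (-27*-35 - -31*23)=1658; twice the area = |2779| = 2779; area = 2779/2; answer 2779/2
Stage 2: U1 = 2779/2; threaded value p + q = 2781; w = -22; f(3) = -3*(6) - 1*(45) + 2*(-22) = -107; iterating: f(3)=-107, f(4)=405, f(5)=-1096, f(6)=2669, f(7)=-6101, f(8)=13442, f(9)=-28887; answer -28887
Stage 3: U2 = -28887; d = 6; total draws C(14,4) = 1001; complement C(9,4) = 126; favorable 1001 - 126 = 875; P = 125/143; answer 125/143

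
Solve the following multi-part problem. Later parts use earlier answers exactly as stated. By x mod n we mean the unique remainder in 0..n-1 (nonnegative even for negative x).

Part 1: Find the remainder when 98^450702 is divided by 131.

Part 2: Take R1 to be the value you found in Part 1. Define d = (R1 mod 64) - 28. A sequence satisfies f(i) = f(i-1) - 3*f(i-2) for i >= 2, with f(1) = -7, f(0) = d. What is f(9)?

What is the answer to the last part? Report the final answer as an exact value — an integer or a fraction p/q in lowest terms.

Part 1: squarings mod 131: 98^1=98, 98^2=41, 98^4=109, 98^8=91, 98^16=28, 98^32=129, 98^64=4, 98^128=16, 98^256=125, 98^512=36, 98^1024=117, 98^2048=65, 98^4096=33, 98^8192=41, 98^16384=109, 98^32768=91, 98^65536=28, 98^131072=129, 98^262144=4; 98^450702 = 98^2 * 98^4 * 98^8 * 98^128 * 98^8192 * 98^16384 * 98^32768 * 98^131072 * 98^262144 = 36 (mod 131); answer 36
Part 2: R1 = 36; d = 8; f(2) = 1*(-7) - 3*(8) = -31; iterating: f(2)=-31, f(3)=-10, f(4)=83, f(5)=113, f(6)=-136, f(7)=-475, f(8)=-67, f(9)=1358; answer 1358

1358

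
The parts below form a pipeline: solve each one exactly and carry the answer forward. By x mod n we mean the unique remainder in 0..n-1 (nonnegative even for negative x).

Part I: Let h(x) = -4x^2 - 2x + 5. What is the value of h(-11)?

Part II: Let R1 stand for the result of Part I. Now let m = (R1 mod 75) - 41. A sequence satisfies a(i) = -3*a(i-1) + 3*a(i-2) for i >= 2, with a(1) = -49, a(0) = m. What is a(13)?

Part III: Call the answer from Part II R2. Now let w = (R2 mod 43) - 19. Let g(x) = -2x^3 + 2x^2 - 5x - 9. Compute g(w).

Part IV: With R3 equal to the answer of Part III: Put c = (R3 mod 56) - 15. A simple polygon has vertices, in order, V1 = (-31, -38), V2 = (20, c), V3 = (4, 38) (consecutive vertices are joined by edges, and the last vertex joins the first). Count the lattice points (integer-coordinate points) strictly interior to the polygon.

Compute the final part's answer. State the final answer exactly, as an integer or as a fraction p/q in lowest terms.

Part I: -4*(-11)^2 - 2*(-11)^1 + 5 = (-484) + (22) + (5) = -457; answer -457
Part II: R1 = -457; m = 27; a(2) = -3*(-49) + 3*(27) = 228; iterating: a(2)=228, a(3)=-831, a(4)=3177, a(5)=-12024, a(6)=45603, a(7)=-172881, a(8)=655452, a(9)=-2484999, a(10)=9421353, a(11)=-35719056, a(12)=135421227, a(13)=-513420849; answer -513420849
Part III: R2 = -513420849; w = -8; -2*(-8)^3 + 2*(-8)^2 - 5*(-8)^1 - 9 = (1024) + (128) + (40) + (-9) = 1183; answer 1183
Part IV: R3 = 1183; c = -8; cross terms: (-31*-8 - 20*-38)=1008, (20*38 - 4*-8)=792, (4*-38 - -31*38)=1026; twice the area = |2826| = 2826; area = 1413; boundary points = 3 + 2 + 1 = 6; strictly interior points = area - boundary/2 + 1 = 1411; answer 1411

1411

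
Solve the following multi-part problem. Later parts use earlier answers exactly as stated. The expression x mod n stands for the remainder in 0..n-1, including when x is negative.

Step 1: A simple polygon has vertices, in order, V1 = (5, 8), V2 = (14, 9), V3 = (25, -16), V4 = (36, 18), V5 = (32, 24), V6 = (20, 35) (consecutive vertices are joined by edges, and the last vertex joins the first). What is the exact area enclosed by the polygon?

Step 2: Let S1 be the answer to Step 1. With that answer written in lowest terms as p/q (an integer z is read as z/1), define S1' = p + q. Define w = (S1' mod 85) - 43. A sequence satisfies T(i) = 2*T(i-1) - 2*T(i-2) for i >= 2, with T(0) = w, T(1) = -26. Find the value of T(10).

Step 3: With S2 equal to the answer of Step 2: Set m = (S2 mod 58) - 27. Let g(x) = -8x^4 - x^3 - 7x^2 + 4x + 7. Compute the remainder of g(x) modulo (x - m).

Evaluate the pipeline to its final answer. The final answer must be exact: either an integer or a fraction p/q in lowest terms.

Step 1: cross terms: (5*9 - 14*8)=-67, (14*-16 - 25*9)=-449, (25*18 - 36*-16)=1026, (36*24 - 32*18)=288, (32*35 - 20*24)=640, (20*8 - 5*35)=-15; twice the area = |1423| = 1423; area = 1423/2; answer 1423/2
Step 2: S1 = 1423/2; threaded value p + q = 1425; w = 22; T(2) = 2*(-26) - 2*(22) = -96; iterating: T(2)=-96, T(3)=-140, T(4)=-88, T(5)=104, T(6)=384, T(7)=560, T(8)=352, T(9)=-416, T(10)=-1536; answer -1536
Step 3: S2 = -1536; m = 3; remainder = value at the root: -8*(3)^4 - 1*(3)^3 - 7*(3)^2 + 4*(3)^1 + 7 = (-648) + (-27) + (-63) + (12) + (7) = -719; answer -719

-719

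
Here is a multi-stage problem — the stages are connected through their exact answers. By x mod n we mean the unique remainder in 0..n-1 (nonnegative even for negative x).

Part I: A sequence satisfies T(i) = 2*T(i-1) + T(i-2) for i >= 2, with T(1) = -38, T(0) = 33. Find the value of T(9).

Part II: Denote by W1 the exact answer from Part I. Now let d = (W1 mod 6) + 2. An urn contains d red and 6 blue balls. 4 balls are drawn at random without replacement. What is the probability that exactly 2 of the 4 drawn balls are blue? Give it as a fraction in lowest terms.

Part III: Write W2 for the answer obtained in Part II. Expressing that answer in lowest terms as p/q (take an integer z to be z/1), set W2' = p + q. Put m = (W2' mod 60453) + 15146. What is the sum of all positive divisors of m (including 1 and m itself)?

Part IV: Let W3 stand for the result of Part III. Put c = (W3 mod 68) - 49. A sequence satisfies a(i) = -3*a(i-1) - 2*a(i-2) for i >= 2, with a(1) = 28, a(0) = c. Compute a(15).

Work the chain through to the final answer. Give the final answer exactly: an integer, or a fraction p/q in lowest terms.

1277902

Part I: T(2) = 2*(-38) + 1*(33) = -43; iterating: T(2)=-43, T(3)=-124, T(4)=-291, T(5)=-706, T(6)=-1703, T(7)=-4112, T(8)=-9927, T(9)=-23966; answer -23966
Part II: W1 = -23966; d = 6; total draws C(12,4) = 495; favorable C(6,2)*C(6,2) = 225; P = 5/11; answer 5/11
Part III: W2 = 5/11; threaded value p + q = 16; m = 15162; 15162 = 2 * 3 * 7 * 19^2; sigma = (1 + 2) * (1 + 3) * (1 + 7) * (1 + 19 + 361) = 3 * 4 * 8 * 381 = 36576; answer 36576
Part IV: W3 = 36576; c = 11; a(2) = -3*(28) - 2*(11) = -106; iterating: a(2)=-106, a(3)=262, a(4)=-574, a(5)=1198, a(6)=-2446, a(7)=4942, a(8)=-9934, a(9)=19918, a(10)=-39886, a(11)=79822, a(12)=-159694, a(13)=319438, a(14)=-638926, a(15)=1277902; answer 1277902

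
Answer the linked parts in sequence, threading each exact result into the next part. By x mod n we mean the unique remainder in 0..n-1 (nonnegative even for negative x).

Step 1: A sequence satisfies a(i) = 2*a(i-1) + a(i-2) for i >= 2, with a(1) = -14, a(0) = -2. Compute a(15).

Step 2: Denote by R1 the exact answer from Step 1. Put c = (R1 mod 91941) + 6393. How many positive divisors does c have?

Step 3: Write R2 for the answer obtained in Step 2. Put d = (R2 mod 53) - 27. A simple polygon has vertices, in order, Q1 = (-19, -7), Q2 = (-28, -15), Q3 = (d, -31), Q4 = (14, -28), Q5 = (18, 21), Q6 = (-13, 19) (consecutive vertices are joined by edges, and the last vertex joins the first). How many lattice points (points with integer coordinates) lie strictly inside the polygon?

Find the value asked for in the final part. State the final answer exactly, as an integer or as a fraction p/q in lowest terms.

Step 1: a(2) = 2*(-14) + 1*(-2) = -30; iterating: a(2)=-30, a(3)=-74, a(4)=-178, a(5)=-430, a(6)=-1038, a(7)=-2506, a(8)=-6050, a(9)=-14606, a(10)=-35262, a(11)=-85130, a(12)=-205522, a(13)=-496174, a(14)=-1197870, a(15)=-2891914; answer -2891914
Step 2: R1 = -2891914; c = 56591; 56591 is prime, so its only divisors are 1 and 56591; count = 2; answer 2
Step 3: R2 = 2; d = -25; cross terms: (-19*-15 - -28*-7)=89, (-28*-31 - -25*-15)=493, (-25*-28 - 14*-31)=1134, (14*21 - 18*-28)=798, (18*19 - -13*21)=615, (-13*-7 - -19*19)=452; twice the area = |3581| = 3581; area = 3581/2; boundary points = 1 + 1 + 3 + 1 + 1 + 2 = 9; strictly interior points = area - boundary/2 + 1 = 1787; answer 1787

1787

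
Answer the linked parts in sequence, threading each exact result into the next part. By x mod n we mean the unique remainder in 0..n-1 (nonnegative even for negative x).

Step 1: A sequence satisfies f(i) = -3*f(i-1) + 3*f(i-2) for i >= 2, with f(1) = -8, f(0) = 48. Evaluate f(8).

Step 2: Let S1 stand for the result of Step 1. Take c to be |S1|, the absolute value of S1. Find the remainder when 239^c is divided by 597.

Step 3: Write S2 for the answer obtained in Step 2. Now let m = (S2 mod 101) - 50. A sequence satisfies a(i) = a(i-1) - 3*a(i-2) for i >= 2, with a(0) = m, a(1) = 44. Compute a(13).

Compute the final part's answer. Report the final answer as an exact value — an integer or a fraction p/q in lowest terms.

Step 1: f(2) = -3*(-8) + 3*(48) = 168; iterating: f(2)=168, f(3)=-528, f(4)=2088, f(5)=-7848, f(6)=29808, f(7)=-112968, f(8)=428328; answer 428328
Step 2: S1 = 428328; c = 428328; squarings mod 597: 239^1=239, 239^2=406, 239^4=64, 239^8=514, 239^16=322, 239^32=403, 239^64=25, 239^128=28, 239^256=187, 239^512=343, 239^1024=40, 239^2048=406, 239^4096=64, 239^8192=514, 239^16384=322, 239^32768=403, 239^65536=25, 239^131072=28, 239^262144=187; 239^428328 = 239^8 * 239^32 * 239^256 * 239^2048 * 239^32768 * 239^131072 * 239^262144 = 460 (mod 597); answer 460
Step 3: S2 = 460; m = 6; a(2) = 1*(44) - 3*(6) = 26; iterating: a(2)=26, a(3)=-106, a(4)=-184, a(5)=134, a(6)=686, a(7)=284, a(8)=-1774, a(9)=-2626, a(10)=2696, a(11)=10574, a(12)=2486, a(13)=-29236; answer -29236

-29236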